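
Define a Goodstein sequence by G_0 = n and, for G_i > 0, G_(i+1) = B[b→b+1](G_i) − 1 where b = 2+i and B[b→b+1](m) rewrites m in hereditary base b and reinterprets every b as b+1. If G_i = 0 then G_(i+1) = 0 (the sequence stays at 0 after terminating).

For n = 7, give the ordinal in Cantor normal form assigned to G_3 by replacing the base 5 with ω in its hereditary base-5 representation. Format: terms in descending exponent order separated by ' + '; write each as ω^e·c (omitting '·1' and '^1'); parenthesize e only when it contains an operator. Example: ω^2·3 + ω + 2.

ω^ω + 2

7 —HB2→ 2^2 + 2 + 1 —bump→ 3^3 + 3 + 1 = 31 —(−1)→ 30
30 —HB3→ 3^3 + 3 —bump→ 4^4 + 4 = 260 —(−1)→ 259
259 —HB4→ 4^4 + 3 —bump→ 5^5 + 3 = 3128 —(−1)→ 3127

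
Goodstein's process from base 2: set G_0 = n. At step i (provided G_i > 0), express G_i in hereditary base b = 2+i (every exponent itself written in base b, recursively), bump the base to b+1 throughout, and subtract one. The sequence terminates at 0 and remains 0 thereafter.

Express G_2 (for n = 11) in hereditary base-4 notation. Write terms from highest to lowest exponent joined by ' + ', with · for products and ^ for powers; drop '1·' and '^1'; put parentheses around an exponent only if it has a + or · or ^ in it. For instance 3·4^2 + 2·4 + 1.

[0] 11 ≡ 2^(2 + 1) + 2 + 1 (base 2). Lift 3: 85. −1: 84.
[1] 84 ≡ 3^(3 + 1) + 3 (base 3). Lift 4: 1028. −1: 1027.
[2] 1027 ≡ 4^(4 + 1) + 3 (base 4). Lift 5: 15628. −1: 15627.

4^(4 + 1) + 3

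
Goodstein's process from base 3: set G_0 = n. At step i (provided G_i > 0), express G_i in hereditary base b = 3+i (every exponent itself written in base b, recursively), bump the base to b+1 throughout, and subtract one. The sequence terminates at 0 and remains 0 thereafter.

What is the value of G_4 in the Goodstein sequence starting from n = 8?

G_0 = 8. HB_3(8) = 2·3 + 2. Bump = 10. G_1 = 9.
G_1 = 9. HB_4(9) = 2·4 + 1. Bump = 11. G_2 = 10.
G_2 = 10. HB_5(10) = 2·5. Bump = 12. G_3 = 11.
G_3 = 11. HB_6(11) = 6 + 5. Bump = 12. G_4 = 11.

11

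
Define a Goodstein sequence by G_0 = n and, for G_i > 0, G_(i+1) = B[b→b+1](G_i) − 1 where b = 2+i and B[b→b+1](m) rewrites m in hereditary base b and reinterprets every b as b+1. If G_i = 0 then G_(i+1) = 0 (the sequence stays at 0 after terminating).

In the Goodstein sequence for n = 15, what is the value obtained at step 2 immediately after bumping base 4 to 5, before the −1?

18753

base 2: 15 = 2^(2 + 1) + 2^2 + 2 + 1; at 3: 3^(3 + 1) + 3^3 + 3 + 1 = 112; next = 111
base 3: 111 = 3^(3 + 1) + 3^3 + 3; at 4: 4^(4 + 1) + 4^4 + 4 = 1284; next = 1283
base 4: 1283 = 4^(4 + 1) + 4^4 + 3; at 5: 5^(5 + 1) + 5^5 + 3 = 18753; next = 18752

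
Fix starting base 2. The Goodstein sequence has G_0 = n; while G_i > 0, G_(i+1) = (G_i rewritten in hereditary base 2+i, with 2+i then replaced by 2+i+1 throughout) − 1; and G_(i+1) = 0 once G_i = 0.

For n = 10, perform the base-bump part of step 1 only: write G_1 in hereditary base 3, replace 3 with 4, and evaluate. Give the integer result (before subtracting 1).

1026

step 0: 10 = 2^(2 + 1) + 2; sub 3 for 2: 3^(3 + 1) + 3; = 84; G_1 = 84−1 = 83
step 1: 83 = 3^(3 + 1) + 2; sub 4 for 3: 4^(4 + 1) + 2; = 1026; G_2 = 1026−1 = 1025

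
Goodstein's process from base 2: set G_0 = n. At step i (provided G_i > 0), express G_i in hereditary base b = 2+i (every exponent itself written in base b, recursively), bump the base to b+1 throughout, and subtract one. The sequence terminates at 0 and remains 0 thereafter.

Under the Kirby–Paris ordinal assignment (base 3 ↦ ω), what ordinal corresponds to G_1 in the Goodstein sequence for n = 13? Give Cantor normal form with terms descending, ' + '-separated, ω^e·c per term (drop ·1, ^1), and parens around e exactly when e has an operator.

ω^(ω + 1) + ω^ω

(0) 13|_2 = 2^(2 + 1) + 2^2 + 1 ↦ 3^(3 + 1) + 3^3 + 1|_3 = 109 ⇒ 108
(1) 108|_3 = 3^(3 + 1) + 3^3 ↦ 4^(4 + 1) + 4^4|_4 = 1280 ⇒ 1279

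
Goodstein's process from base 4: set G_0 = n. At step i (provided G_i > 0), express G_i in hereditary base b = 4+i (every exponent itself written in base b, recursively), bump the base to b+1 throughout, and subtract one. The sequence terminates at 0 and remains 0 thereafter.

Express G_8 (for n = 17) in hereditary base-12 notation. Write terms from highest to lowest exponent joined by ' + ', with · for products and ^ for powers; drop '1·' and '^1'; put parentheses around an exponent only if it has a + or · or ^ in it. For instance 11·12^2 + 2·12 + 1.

4·12 + 11

base 4: 17 = 4^2 + 1; at 5: 5^2 + 1 = 26; next = 25
base 5: 25 = 5^2; at 6: 6^2 = 36; next = 35
base 6: 35 = 5·6 + 5; at 7: 5·7 + 5 = 40; next = 39
base 7: 39 = 5·7 + 4; at 8: 5·8 + 4 = 44; next = 43
base 8: 43 = 5·8 + 3; at 9: 5·9 + 3 = 48; next = 47
base 9: 47 = 5·9 + 2; at 10: 5·10 + 2 = 52; next = 51
base 10: 51 = 5·10 + 1; at 11: 5·11 + 1 = 56; next = 55
base 11: 55 = 5·11; at 12: 5·12 = 60; next = 59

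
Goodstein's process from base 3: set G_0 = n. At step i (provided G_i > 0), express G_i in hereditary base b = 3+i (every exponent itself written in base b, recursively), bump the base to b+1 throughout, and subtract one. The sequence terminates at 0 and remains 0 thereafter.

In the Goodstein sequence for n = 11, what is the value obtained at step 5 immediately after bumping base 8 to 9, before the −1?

G_0=11  [base 3] 3^2 + 2  →[3↦4]→  4^2 + 2 = 18  −1 ⇒ G_1=17
G_1=17  [base 4] 4^2 + 1  →[4↦5]→  5^2 + 1 = 26  −1 ⇒ G_2=25
G_2=25  [base 5] 5^2  →[5↦6]→  6^2 = 36  −1 ⇒ G_3=35
G_3=35  [base 6] 5·6 + 5  →[6↦7]→  5·7 + 5 = 40  −1 ⇒ G_4=39
G_4=39  [base 7] 5·7 + 4  →[7↦8]→  5·8 + 4 = 44  −1 ⇒ G_5=43

48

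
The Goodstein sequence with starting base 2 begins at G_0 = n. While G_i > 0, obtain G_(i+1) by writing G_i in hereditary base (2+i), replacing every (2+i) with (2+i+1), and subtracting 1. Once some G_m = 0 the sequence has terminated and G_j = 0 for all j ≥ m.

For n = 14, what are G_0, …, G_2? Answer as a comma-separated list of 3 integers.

(0) 14|_2 = 2^(2 + 1) + 2^2 + 2 ↦ 3^(3 + 1) + 3^3 + 3|_3 = 111 ⇒ 110
(1) 110|_3 = 3^(3 + 1) + 3^3 + 2 ↦ 4^(4 + 1) + 4^4 + 2|_4 = 1282 ⇒ 1281

14, 110, 1281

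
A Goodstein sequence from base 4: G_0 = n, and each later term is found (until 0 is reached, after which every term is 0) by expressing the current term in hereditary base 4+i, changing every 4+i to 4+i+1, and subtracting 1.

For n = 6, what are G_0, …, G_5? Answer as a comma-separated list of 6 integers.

G_0=6  [base 4] 4 + 2  →[4↦5]→  5 + 2 = 7  −1 ⇒ G_1=6
G_1=6  [base 5] 5 + 1  →[5↦6]→  6 + 1 = 7  −1 ⇒ G_2=6
G_2=6  [base 6] 6  →[6↦7]→  7 = 7  −1 ⇒ G_3=6
G_3=6  [base 7] 6  →[7↦8]→  6 = 6  −1 ⇒ G_4=5
G_4=5  [base 8] 5  →[8↦9]→  5 = 5  −1 ⇒ G_5=4

6, 6, 6, 6, 5, 4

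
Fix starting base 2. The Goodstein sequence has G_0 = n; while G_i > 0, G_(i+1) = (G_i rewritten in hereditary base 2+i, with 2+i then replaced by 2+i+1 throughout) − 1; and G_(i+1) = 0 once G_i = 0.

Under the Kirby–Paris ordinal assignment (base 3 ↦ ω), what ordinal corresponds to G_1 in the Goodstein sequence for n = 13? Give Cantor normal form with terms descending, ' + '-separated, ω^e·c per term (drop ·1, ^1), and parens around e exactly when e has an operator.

[0] 13 ≡ 2^(2 + 1) + 2^2 + 1 (base 2). Lift 3: 109. −1: 108.
[1] 108 ≡ 3^(3 + 1) + 3^3 (base 3). Lift 4: 1280. −1: 1279.

ω^(ω + 1) + ω^ω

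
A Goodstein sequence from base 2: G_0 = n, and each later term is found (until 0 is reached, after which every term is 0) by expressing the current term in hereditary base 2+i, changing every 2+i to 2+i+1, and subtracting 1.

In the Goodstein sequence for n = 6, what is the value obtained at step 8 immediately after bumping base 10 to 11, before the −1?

885776

base 2: 6 = 2^2 + 2; at 3: 3^3 + 3 = 30; next = 29
base 3: 29 = 3^3 + 2; at 4: 4^4 + 2 = 258; next = 257
base 4: 257 = 4^4 + 1; at 5: 5^5 + 1 = 3126; next = 3125
base 5: 3125 = 5^5; at 6: 6^6 = 46656; next = 46655
base 6: 46655 = 5·6^5 + 5·6^4 + 5·6^3 + 5·6^2 + 5·6 + 5; at 7: 5·7^5 + 5·7^4 + 5·7^3 + 5·7^2 + 5·7 + 5 = 98040; next = 98039
base 7: 98039 = 5·7^5 + 5·7^4 + 5·7^3 + 5·7^2 + 5·7 + 4; at 8: 5·8^5 + 5·8^4 + 5·8^3 + 5·8^2 + 5·8 + 4 = 187244; next = 187243
base 8: 187243 = 5·8^5 + 5·8^4 + 5·8^3 + 5·8^2 + 5·8 + 3; at 9: 5·9^5 + 5·9^4 + 5·9^3 + 5·9^2 + 5·9 + 3 = 332148; next = 332147
base 9: 332147 = 5·9^5 + 5·9^4 + 5·9^3 + 5·9^2 + 5·9 + 2; at 10: 5·10^5 + 5·10^4 + 5·10^3 + 5·10^2 + 5·10 + 2 = 555552; next = 555551
base 10: 555551 = 5·10^5 + 5·10^4 + 5·10^3 + 5·10^2 + 5·10 + 1; at 11: 5·11^5 + 5·11^4 + 5·11^3 + 5·11^2 + 5·11 + 1 = 885776; next = 885775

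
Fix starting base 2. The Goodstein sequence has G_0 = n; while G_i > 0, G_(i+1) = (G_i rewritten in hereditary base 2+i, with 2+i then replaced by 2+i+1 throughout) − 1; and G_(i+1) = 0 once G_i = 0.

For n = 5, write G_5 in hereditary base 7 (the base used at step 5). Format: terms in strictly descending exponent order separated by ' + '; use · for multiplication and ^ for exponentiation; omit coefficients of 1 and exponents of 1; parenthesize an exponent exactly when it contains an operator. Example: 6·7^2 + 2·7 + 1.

3·7^3 + 3·7^2 + 3·7

base 2: 5 = 2^2 + 1; at 3: 3^3 + 1 = 28; next = 27
base 3: 27 = 3^3; at 4: 4^4 = 256; next = 255
base 4: 255 = 3·4^3 + 3·4^2 + 3·4 + 3; at 5: 3·5^3 + 3·5^2 + 3·5 + 3 = 468; next = 467
base 5: 467 = 3·5^3 + 3·5^2 + 3·5 + 2; at 6: 3·6^3 + 3·6^2 + 3·6 + 2 = 776; next = 775
base 6: 775 = 3·6^3 + 3·6^2 + 3·6 + 1; at 7: 3·7^3 + 3·7^2 + 3·7 + 1 = 1198; next = 1197
base 7: 1197 = 3·7^3 + 3·7^2 + 3·7; at 8: 3·8^3 + 3·8^2 + 3·8 = 1752; next = 1751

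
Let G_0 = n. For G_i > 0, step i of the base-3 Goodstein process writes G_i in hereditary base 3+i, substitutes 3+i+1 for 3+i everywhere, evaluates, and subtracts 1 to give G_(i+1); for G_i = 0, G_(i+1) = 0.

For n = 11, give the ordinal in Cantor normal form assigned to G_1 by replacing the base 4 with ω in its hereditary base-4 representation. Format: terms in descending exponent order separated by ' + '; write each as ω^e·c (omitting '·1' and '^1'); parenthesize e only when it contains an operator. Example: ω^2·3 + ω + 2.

ω^2 + 1

[0] 11 ≡ 3^2 + 2 (base 3). Lift 4: 18. −1: 17.
[1] 17 ≡ 4^2 + 1 (base 4). Lift 5: 26. −1: 25.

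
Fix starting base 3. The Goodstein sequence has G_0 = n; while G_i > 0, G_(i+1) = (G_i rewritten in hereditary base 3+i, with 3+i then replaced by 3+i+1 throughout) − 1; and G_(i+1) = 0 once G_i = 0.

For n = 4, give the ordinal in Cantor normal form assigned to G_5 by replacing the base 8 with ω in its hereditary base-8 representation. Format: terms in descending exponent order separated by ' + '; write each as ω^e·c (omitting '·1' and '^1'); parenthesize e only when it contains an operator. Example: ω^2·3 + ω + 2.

(0) 4|_3 = 3 + 1 ↦ 4 + 1|_4 = 5 ⇒ 4
(1) 4|_4 = 4 ↦ 5|_5 = 5 ⇒ 4
(2) 4|_5 = 4 ↦ 4|_6 = 4 ⇒ 3
(3) 3|_6 = 3 ↦ 3|_7 = 3 ⇒ 2
(4) 2|_7 = 2 ↦ 2|_8 = 2 ⇒ 1
(5) 1|_8 = 1 ↦ 1|_9 = 1 ⇒ 0

1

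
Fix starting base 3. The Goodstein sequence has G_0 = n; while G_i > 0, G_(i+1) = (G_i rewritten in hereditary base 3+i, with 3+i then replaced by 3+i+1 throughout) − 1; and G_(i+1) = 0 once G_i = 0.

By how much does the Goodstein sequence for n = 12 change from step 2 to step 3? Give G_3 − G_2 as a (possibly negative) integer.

step 0: 12 = 3^2 + 3; sub 4 for 3: 4^2 + 4; = 20; G_1 = 20−1 = 19
step 1: 19 = 4^2 + 3; sub 5 for 4: 5^2 + 3; = 28; G_2 = 28−1 = 27
step 2: 27 = 5^2 + 2; sub 6 for 5: 6^2 + 2; = 38; G_3 = 38−1 = 37

10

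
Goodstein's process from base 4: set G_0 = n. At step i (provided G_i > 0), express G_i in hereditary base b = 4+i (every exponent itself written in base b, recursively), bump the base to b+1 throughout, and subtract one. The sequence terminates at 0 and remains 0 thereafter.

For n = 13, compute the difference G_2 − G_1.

base 4: 13 = 3·4 + 1; at 5: 3·5 + 1 = 16; next = 15
base 5: 15 = 3·5; at 6: 3·6 = 18; next = 17

2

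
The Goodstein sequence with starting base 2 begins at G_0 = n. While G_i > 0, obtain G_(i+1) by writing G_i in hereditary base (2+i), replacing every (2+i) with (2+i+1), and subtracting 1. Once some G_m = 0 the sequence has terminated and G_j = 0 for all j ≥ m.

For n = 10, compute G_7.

i=0: 10 = 2^(2 + 1) + 2 (b=2); 2→3: 3^(3 + 1) + 3 = 84; 84−1 = 83
i=1: 83 = 3^(3 + 1) + 2 (b=3); 3→4: 4^(4 + 1) + 2 = 1026; 1026−1 = 1025
i=2: 1025 = 4^(4 + 1) + 1 (b=4); 4→5: 5^(5 + 1) + 1 = 15626; 15626−1 = 15625
i=3: 15625 = 5^(5 + 1) (b=5); 5→6: 6^(6 + 1) = 279936; 279936−1 = 279935
i=4: 279935 = 5·6^6 + 5·6^5 + 5·6^4 + 5·6^3 + 5·6^2 + 5·6 + 5 (b=6); 6→7: 5·7^7 + 5·7^5 + 5·7^4 + 5·7^3 + 5·7^2 + 5·7 + 5 = 4215755; 4215755−1 = 4215754
i=5: 4215754 = 5·7^7 + 5·7^5 + 5·7^4 + 5·7^3 + 5·7^2 + 5·7 + 4 (b=7); 7→8: 5·8^8 + 5·8^5 + 5·8^4 + 5·8^3 + 5·8^2 + 5·8 + 4 = 84073324; 84073324−1 = 84073323
i=6: 84073323 = 5·8^8 + 5·8^5 + 5·8^4 + 5·8^3 + 5·8^2 + 5·8 + 3 (b=8); 8→9: 5·9^9 + 5·9^5 + 5·9^4 + 5·9^3 + 5·9^2 + 5·9 + 3 = 1937434593; 1937434593−1 = 1937434592
i=7: 1937434592 = 5·9^9 + 5·9^5 + 5·9^4 + 5·9^3 + 5·9^2 + 5·9 + 2 (b=9); 9→10: 5·10^10 + 5·10^5 + 5·10^4 + 5·10^3 + 5·10^2 + 5·10 + 2 = 50000555552; 50000555552−1 = 50000555551

1937434592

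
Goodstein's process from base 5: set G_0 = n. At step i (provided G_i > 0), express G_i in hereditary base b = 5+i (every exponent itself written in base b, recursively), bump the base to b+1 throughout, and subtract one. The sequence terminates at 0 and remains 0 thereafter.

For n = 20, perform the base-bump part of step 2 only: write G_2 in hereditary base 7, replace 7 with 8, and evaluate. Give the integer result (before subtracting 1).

28

20 —HB5→ 4·5 —bump→ 4·6 = 24 —(−1)→ 23
23 —HB6→ 3·6 + 5 —bump→ 3·7 + 5 = 26 —(−1)→ 25
25 —HB7→ 3·7 + 4 —bump→ 3·8 + 4 = 28 —(−1)→ 27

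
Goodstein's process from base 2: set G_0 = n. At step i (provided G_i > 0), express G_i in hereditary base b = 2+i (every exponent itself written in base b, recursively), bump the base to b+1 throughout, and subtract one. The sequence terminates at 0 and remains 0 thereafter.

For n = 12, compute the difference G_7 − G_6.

step 0: 12 = 2^(2 + 1) + 2^2; sub 3 for 2: 3^(3 + 1) + 3^3; = 108; G_1 = 108−1 = 107
step 1: 107 = 3^(3 + 1) + 2·3^2 + 2·3 + 2; sub 4 for 3: 4^(4 + 1) + 2·4^2 + 2·4 + 2; = 1066; G_2 = 1066−1 = 1065
step 2: 1065 = 4^(4 + 1) + 2·4^2 + 2·4 + 1; sub 5 for 4: 5^(5 + 1) + 2·5^2 + 2·5 + 1; = 15686; G_3 = 15686−1 = 15685
step 3: 15685 = 5^(5 + 1) + 2·5^2 + 2·5; sub 6 for 5: 6^(6 + 1) + 2·6^2 + 2·6; = 280020; G_4 = 280020−1 = 280019
step 4: 280019 = 6^(6 + 1) + 2·6^2 + 6 + 5; sub 7 for 6: 7^(7 + 1) + 2·7^2 + 7 + 5; = 5764911; G_5 = 5764911−1 = 5764910
step 5: 5764910 = 7^(7 + 1) + 2·7^2 + 7 + 4; sub 8 for 7: 8^(8 + 1) + 2·8^2 + 8 + 4; = 134217868; G_6 = 134217868−1 = 134217867
step 6: 134217867 = 8^(8 + 1) + 2·8^2 + 8 + 3; sub 9 for 8: 9^(9 + 1) + 2·9^2 + 9 + 3; = 3486784575; G_7 = 3486784575−1 = 3486784574

3352566707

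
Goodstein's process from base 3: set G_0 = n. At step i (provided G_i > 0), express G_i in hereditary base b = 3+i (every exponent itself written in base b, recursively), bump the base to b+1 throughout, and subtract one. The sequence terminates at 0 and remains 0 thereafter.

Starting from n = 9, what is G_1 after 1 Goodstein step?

9 —HB3→ 3^2 —bump→ 4^2 = 16 —(−1)→ 15
15 —HB4→ 3·4 + 3 —bump→ 3·5 + 3 = 18 —(−1)→ 17

15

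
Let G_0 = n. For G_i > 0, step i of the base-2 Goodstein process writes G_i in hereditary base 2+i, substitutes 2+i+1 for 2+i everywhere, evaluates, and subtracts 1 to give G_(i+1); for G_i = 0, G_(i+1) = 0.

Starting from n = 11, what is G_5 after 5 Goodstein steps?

5764801

step 0: 11 = 2^(2 + 1) + 2 + 1; sub 3 for 2: 3^(3 + 1) + 3 + 1; = 85; G_1 = 85−1 = 84
step 1: 84 = 3^(3 + 1) + 3; sub 4 for 3: 4^(4 + 1) + 4; = 1028; G_2 = 1028−1 = 1027
step 2: 1027 = 4^(4 + 1) + 3; sub 5 for 4: 5^(5 + 1) + 3; = 15628; G_3 = 15628−1 = 15627
step 3: 15627 = 5^(5 + 1) + 2; sub 6 for 5: 6^(6 + 1) + 2; = 279938; G_4 = 279938−1 = 279937
step 4: 279937 = 6^(6 + 1) + 1; sub 7 for 6: 7^(7 + 1) + 1; = 5764802; G_5 = 5764802−1 = 5764801
step 5: 5764801 = 7^(7 + 1); sub 8 for 7: 8^(8 + 1); = 134217728; G_6 = 134217728−1 = 134217727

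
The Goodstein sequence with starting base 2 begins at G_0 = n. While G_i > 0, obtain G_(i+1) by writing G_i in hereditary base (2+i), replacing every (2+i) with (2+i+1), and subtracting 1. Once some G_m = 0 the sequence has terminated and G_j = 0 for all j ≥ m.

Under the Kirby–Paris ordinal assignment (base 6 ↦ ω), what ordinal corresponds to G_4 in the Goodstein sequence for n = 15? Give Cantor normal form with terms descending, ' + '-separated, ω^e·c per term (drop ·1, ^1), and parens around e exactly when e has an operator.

i=0: 15 = 2^(2 + 1) + 2^2 + 2 + 1 (b=2); 2→3: 3^(3 + 1) + 3^3 + 3 + 1 = 112; 112−1 = 111
i=1: 111 = 3^(3 + 1) + 3^3 + 3 (b=3); 3→4: 4^(4 + 1) + 4^4 + 4 = 1284; 1284−1 = 1283
i=2: 1283 = 4^(4 + 1) + 4^4 + 3 (b=4); 4→5: 5^(5 + 1) + 5^5 + 3 = 18753; 18753−1 = 18752
i=3: 18752 = 5^(5 + 1) + 5^5 + 2 (b=5); 5→6: 6^(6 + 1) + 6^6 + 2 = 326594; 326594−1 = 326593

ω^(ω + 1) + ω^ω + 1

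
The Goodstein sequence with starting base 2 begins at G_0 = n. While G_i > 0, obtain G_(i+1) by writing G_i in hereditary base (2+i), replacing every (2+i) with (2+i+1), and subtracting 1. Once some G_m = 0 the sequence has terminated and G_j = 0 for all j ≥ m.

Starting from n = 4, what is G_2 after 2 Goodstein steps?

[0] 4 ≡ 2^2 (base 2). Lift 3: 27. −1: 26.
[1] 26 ≡ 2·3^2 + 2·3 + 2 (base 3). Lift 4: 42. −1: 41.
[2] 41 ≡ 2·4^2 + 2·4 + 1 (base 4). Lift 5: 61. −1: 60.

41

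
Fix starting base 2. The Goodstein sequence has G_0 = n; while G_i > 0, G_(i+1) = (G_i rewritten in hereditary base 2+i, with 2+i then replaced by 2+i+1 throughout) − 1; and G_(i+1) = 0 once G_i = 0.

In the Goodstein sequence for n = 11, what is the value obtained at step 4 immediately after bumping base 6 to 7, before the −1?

5764802

G_0 = 11. HB_2(11) = 2^(2 + 1) + 2 + 1. Bump = 85. G_1 = 84.
G_1 = 84. HB_3(84) = 3^(3 + 1) + 3. Bump = 1028. G_2 = 1027.
G_2 = 1027. HB_4(1027) = 4^(4 + 1) + 3. Bump = 15628. G_3 = 15627.
G_3 = 15627. HB_5(15627) = 5^(5 + 1) + 2. Bump = 279938. G_4 = 279937.
G_4 = 279937. HB_6(279937) = 6^(6 + 1) + 1. Bump = 5764802. G_5 = 5764801.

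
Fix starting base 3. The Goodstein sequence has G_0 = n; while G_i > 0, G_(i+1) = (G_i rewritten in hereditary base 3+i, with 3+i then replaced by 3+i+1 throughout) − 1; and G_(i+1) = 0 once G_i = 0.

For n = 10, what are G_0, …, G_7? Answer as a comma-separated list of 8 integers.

10, 16, 24, 27, 30, 33, 36, 39

i=0: 10 = 3^2 + 1 (b=3); 3→4: 4^2 + 1 = 17; 17−1 = 16
i=1: 16 = 4^2 (b=4); 4→5: 5^2 = 25; 25−1 = 24
i=2: 24 = 4·5 + 4 (b=5); 5→6: 4·6 + 4 = 28; 28−1 = 27
i=3: 27 = 4·6 + 3 (b=6); 6→7: 4·7 + 3 = 31; 31−1 = 30
i=4: 30 = 4·7 + 2 (b=7); 7→8: 4·8 + 2 = 34; 34−1 = 33
i=5: 33 = 4·8 + 1 (b=8); 8→9: 4·9 + 1 = 37; 37−1 = 36
i=6: 36 = 4·9 (b=9); 9→10: 4·10 = 40; 40−1 = 39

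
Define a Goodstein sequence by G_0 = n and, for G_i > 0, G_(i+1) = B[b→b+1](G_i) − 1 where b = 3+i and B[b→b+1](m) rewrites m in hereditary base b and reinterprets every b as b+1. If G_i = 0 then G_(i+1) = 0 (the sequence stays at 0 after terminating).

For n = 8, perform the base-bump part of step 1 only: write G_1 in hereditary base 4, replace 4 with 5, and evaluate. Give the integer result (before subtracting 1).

base 3: 8 = 2·3 + 2; at 4: 2·4 + 2 = 10; next = 9
base 4: 9 = 2·4 + 1; at 5: 2·5 + 1 = 11; next = 10

11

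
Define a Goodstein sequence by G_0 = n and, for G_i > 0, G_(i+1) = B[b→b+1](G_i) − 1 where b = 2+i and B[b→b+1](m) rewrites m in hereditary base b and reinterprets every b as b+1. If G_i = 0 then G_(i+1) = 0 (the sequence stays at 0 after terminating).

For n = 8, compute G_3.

6310

G_0 = 8. HB_2(8) = 2^(2 + 1). Bump = 81. G_1 = 80.
G_1 = 80. HB_3(80) = 2·3^3 + 2·3^2 + 2·3 + 2. Bump = 554. G_2 = 553.
G_2 = 553. HB_4(553) = 2·4^4 + 2·4^2 + 2·4 + 1. Bump = 6311. G_3 = 6310.
G_3 = 6310. HB_5(6310) = 2·5^5 + 2·5^2 + 2·5. Bump = 93396. G_4 = 93395.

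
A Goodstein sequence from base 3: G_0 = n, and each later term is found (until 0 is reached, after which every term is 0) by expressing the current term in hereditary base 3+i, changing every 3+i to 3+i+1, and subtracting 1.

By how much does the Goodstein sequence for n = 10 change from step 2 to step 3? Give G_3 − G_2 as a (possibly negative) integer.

step 0: 10 = 3^2 + 1; sub 4 for 3: 4^2 + 1; = 17; G_1 = 17−1 = 16
step 1: 16 = 4^2; sub 5 for 4: 5^2; = 25; G_2 = 25−1 = 24
step 2: 24 = 4·5 + 4; sub 6 for 5: 4·6 + 4; = 28; G_3 = 28−1 = 27

3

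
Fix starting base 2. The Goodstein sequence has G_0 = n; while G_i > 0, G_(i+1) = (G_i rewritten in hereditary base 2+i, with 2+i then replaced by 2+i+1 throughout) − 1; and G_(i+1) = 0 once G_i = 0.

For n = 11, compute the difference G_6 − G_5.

base 2: 11 = 2^(2 + 1) + 2 + 1; at 3: 3^(3 + 1) + 3 + 1 = 85; next = 84
base 3: 84 = 3^(3 + 1) + 3; at 4: 4^(4 + 1) + 4 = 1028; next = 1027
base 4: 1027 = 4^(4 + 1) + 3; at 5: 5^(5 + 1) + 3 = 15628; next = 15627
base 5: 15627 = 5^(5 + 1) + 2; at 6: 6^(6 + 1) + 2 = 279938; next = 279937
base 6: 279937 = 6^(6 + 1) + 1; at 7: 7^(7 + 1) + 1 = 5764802; next = 5764801
base 7: 5764801 = 7^(7 + 1); at 8: 8^(8 + 1) = 134217728; next = 134217727

128452926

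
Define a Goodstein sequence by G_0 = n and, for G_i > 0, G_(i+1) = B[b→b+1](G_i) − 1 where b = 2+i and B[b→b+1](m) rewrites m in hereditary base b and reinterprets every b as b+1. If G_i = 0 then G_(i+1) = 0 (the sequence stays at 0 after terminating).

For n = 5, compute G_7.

[0] 5 ≡ 2^2 + 1 (base 2). Lift 3: 28. −1: 27.
[1] 27 ≡ 3^3 (base 3). Lift 4: 256. −1: 255.
[2] 255 ≡ 3·4^3 + 3·4^2 + 3·4 + 3 (base 4). Lift 5: 468. −1: 467.
[3] 467 ≡ 3·5^3 + 3·5^2 + 3·5 + 2 (base 5). Lift 6: 776. −1: 775.
[4] 775 ≡ 3·6^3 + 3·6^2 + 3·6 + 1 (base 6). Lift 7: 1198. −1: 1197.
[5] 1197 ≡ 3·7^3 + 3·7^2 + 3·7 (base 7). Lift 8: 1752. −1: 1751.
[6] 1751 ≡ 3·8^3 + 3·8^2 + 2·8 + 7 (base 8). Lift 9: 2455. −1: 2454.
[7] 2454 ≡ 3·9^3 + 3·9^2 + 2·9 + 6 (base 9). Lift 10: 3326. −1: 3325.

2454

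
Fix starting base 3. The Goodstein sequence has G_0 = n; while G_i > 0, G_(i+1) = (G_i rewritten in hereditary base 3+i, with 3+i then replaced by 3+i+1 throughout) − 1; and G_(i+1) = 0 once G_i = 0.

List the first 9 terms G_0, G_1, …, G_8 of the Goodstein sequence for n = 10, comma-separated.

10, 16, 24, 27, 30, 33, 36, 39, 41

i=0: 10 = 3^2 + 1 (b=3); 3→4: 4^2 + 1 = 17; 17−1 = 16
i=1: 16 = 4^2 (b=4); 4→5: 5^2 = 25; 25−1 = 24
i=2: 24 = 4·5 + 4 (b=5); 5→6: 4·6 + 4 = 28; 28−1 = 27
i=3: 27 = 4·6 + 3 (b=6); 6→7: 4·7 + 3 = 31; 31−1 = 30
i=4: 30 = 4·7 + 2 (b=7); 7→8: 4·8 + 2 = 34; 34−1 = 33
i=5: 33 = 4·8 + 1 (b=8); 8→9: 4·9 + 1 = 37; 37−1 = 36
i=6: 36 = 4·9 (b=9); 9→10: 4·10 = 40; 40−1 = 39
i=7: 39 = 3·10 + 9 (b=10); 10→11: 3·11 + 9 = 42; 42−1 = 41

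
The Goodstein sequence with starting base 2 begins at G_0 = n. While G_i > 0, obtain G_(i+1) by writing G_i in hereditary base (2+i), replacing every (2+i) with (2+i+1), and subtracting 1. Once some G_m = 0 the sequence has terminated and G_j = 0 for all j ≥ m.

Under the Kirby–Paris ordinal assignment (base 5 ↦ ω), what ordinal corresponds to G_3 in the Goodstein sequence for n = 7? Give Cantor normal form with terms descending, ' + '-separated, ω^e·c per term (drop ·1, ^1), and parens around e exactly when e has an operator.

G_0=7  [base 2] 2^2 + 2 + 1  →[2↦3]→  3^3 + 3 + 1 = 31  −1 ⇒ G_1=30
G_1=30  [base 3] 3^3 + 3  →[3↦4]→  4^4 + 4 = 260  −1 ⇒ G_2=259
G_2=259  [base 4] 4^4 + 3  →[4↦5]→  5^5 + 3 = 3128  −1 ⇒ G_3=3127
G_3=3127  [base 5] 5^5 + 2  →[5↦6]→  6^6 + 2 = 46658  −1 ⇒ G_4=46657

ω^ω + 2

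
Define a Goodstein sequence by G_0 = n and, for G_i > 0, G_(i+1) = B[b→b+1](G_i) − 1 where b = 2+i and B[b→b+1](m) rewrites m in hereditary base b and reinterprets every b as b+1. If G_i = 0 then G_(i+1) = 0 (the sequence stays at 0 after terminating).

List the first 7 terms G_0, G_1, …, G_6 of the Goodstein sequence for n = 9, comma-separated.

9, 81, 1023, 9842, 140743, 2471826, 50333399

G_0 = 9. HB_2(9) = 2^(2 + 1) + 1. Bump = 82. G_1 = 81.
G_1 = 81. HB_3(81) = 3^(3 + 1). Bump = 1024. G_2 = 1023.
G_2 = 1023. HB_4(1023) = 3·4^4 + 3·4^3 + 3·4^2 + 3·4 + 3. Bump = 9843. G_3 = 9842.
G_3 = 9842. HB_5(9842) = 3·5^5 + 3·5^3 + 3·5^2 + 3·5 + 2. Bump = 140744. G_4 = 140743.
G_4 = 140743. HB_6(140743) = 3·6^6 + 3·6^3 + 3·6^2 + 3·6 + 1. Bump = 2471827. G_5 = 2471826.
G_5 = 2471826. HB_7(2471826) = 3·7^7 + 3·7^3 + 3·7^2 + 3·7. Bump = 50333400. G_6 = 50333399.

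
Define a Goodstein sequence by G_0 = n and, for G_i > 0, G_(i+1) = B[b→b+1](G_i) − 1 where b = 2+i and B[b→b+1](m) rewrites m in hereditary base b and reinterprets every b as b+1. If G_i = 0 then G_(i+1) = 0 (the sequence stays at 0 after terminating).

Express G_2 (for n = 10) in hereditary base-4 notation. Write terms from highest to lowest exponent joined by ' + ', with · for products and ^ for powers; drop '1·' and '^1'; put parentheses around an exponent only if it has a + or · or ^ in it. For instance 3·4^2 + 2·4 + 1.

[0] 10 ≡ 2^(2 + 1) + 2 (base 2). Lift 3: 84. −1: 83.
[1] 83 ≡ 3^(3 + 1) + 2 (base 3). Lift 4: 1026. −1: 1025.
[2] 1025 ≡ 4^(4 + 1) + 1 (base 4). Lift 5: 15626. −1: 15625.

4^(4 + 1) + 1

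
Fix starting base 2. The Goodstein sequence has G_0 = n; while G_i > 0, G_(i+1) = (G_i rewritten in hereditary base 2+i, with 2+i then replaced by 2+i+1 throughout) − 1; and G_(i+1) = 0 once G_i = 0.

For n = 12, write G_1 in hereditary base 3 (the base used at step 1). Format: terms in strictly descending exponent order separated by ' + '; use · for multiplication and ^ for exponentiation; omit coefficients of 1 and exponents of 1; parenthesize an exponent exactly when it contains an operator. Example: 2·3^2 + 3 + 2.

G_0 = 12. HB_2(12) = 2^(2 + 1) + 2^2. Bump = 108. G_1 = 107.
G_1 = 107. HB_3(107) = 3^(3 + 1) + 2·3^2 + 2·3 + 2. Bump = 1066. G_2 = 1065.

3^(3 + 1) + 2·3^2 + 2·3 + 2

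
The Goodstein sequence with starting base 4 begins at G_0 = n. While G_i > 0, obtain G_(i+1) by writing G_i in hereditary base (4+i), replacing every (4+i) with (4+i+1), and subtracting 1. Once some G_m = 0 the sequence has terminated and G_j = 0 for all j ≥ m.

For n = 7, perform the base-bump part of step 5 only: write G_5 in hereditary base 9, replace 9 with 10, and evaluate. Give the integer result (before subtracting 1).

6

(0) 7|_4 = 4 + 3 ↦ 5 + 3|_5 = 8 ⇒ 7
(1) 7|_5 = 5 + 2 ↦ 6 + 2|_6 = 8 ⇒ 7
(2) 7|_6 = 6 + 1 ↦ 7 + 1|_7 = 8 ⇒ 7
(3) 7|_7 = 7 ↦ 8|_8 = 8 ⇒ 7
(4) 7|_8 = 7 ↦ 7|_9 = 7 ⇒ 6
(5) 6|_9 = 6 ↦ 6|_10 = 6 ⇒ 5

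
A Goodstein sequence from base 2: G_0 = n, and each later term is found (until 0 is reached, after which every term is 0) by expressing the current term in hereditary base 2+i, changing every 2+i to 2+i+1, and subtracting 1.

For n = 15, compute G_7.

3524450280

G_0=15  [base 2] 2^(2 + 1) + 2^2 + 2 + 1  →[2↦3]→  3^(3 + 1) + 3^3 + 3 + 1 = 112  −1 ⇒ G_1=111
G_1=111  [base 3] 3^(3 + 1) + 3^3 + 3  →[3↦4]→  4^(4 + 1) + 4^4 + 4 = 1284  −1 ⇒ G_2=1283
G_2=1283  [base 4] 4^(4 + 1) + 4^4 + 3  →[4↦5]→  5^(5 + 1) + 5^5 + 3 = 18753  −1 ⇒ G_3=18752
G_3=18752  [base 5] 5^(5 + 1) + 5^5 + 2  →[5↦6]→  6^(6 + 1) + 6^6 + 2 = 326594  −1 ⇒ G_4=326593
G_4=326593  [base 6] 6^(6 + 1) + 6^6 + 1  →[6↦7]→  7^(7 + 1) + 7^7 + 1 = 6588345  −1 ⇒ G_5=6588344
G_5=6588344  [base 7] 7^(7 + 1) + 7^7  →[7↦8]→  8^(8 + 1) + 8^8 = 150994944  −1 ⇒ G_6=150994943
G_6=150994943  [base 8] 8^(8 + 1) + 7·8^7 + 7·8^6 + 7·8^5 + 7·8^4 + 7·8^3 + 7·8^2 + 7·8 + 7  →[8↦9]→  9^(9 + 1) + 7·9^7 + 7·9^6 + 7·9^5 + 7·9^4 + 7·9^3 + 7·9^2 + 7·9 + 7 = 3524450281  −1 ⇒ G_7=3524450280
G_7=3524450280  [base 9] 9^(9 + 1) + 7·9^7 + 7·9^6 + 7·9^5 + 7·9^4 + 7·9^3 + 7·9^2 + 7·9 + 6  →[9↦10]→  10^(10 + 1) + 7·10^7 + 7·10^6 + 7·10^5 + 7·10^4 + 7·10^3 + 7·10^2 + 7·10 + 6 = 100077777776  −1 ⇒ G_8=100077777775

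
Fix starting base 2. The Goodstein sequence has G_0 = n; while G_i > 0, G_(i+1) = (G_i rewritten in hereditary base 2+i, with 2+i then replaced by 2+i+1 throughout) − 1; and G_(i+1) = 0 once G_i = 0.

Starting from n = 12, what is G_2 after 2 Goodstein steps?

G_0 = 12. HB_2(12) = 2^(2 + 1) + 2^2. Bump = 108. G_1 = 107.
G_1 = 107. HB_3(107) = 3^(3 + 1) + 2·3^2 + 2·3 + 2. Bump = 1066. G_2 = 1065.
G_2 = 1065. HB_4(1065) = 4^(4 + 1) + 2·4^2 + 2·4 + 1. Bump = 15686. G_3 = 15685.

1065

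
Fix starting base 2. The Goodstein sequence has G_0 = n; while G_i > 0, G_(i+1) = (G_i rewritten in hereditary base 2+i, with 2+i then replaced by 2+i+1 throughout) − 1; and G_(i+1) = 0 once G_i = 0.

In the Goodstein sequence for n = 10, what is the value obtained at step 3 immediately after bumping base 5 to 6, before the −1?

279936

step 0: 10 = 2^(2 + 1) + 2; sub 3 for 2: 3^(3 + 1) + 3; = 84; G_1 = 84−1 = 83
step 1: 83 = 3^(3 + 1) + 2; sub 4 for 3: 4^(4 + 1) + 2; = 1026; G_2 = 1026−1 = 1025
step 2: 1025 = 4^(4 + 1) + 1; sub 5 for 4: 5^(5 + 1) + 1; = 15626; G_3 = 15626−1 = 15625
step 3: 15625 = 5^(5 + 1); sub 6 for 5: 6^(6 + 1); = 279936; G_4 = 279936−1 = 279935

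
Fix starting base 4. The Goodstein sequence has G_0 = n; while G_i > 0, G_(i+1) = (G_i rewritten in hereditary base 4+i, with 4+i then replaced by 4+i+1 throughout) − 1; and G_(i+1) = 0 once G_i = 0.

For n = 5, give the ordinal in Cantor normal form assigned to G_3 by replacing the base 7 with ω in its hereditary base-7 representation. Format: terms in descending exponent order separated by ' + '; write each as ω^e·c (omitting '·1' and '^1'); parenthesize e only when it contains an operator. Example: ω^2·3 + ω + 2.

step 0: 5 = 4 + 1; sub 5 for 4: 5 + 1; = 6; G_1 = 6−1 = 5
step 1: 5 = 5; sub 6 for 5: 6; = 6; G_2 = 6−1 = 5
step 2: 5 = 5; sub 7 for 6: 5; = 5; G_3 = 5−1 = 4
step 3: 4 = 4; sub 8 for 7: 4; = 4; G_4 = 4−1 = 3

4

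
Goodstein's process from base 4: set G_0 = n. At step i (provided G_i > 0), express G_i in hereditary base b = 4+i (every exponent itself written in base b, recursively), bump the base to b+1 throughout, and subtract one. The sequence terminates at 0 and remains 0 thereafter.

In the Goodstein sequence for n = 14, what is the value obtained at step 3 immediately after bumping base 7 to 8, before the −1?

22

base 4: 14 = 3·4 + 2; at 5: 3·5 + 2 = 17; next = 16
base 5: 16 = 3·5 + 1; at 6: 3·6 + 1 = 19; next = 18
base 6: 18 = 3·6; at 7: 3·7 = 21; next = 20
base 7: 20 = 2·7 + 6; at 8: 2·8 + 6 = 22; next = 21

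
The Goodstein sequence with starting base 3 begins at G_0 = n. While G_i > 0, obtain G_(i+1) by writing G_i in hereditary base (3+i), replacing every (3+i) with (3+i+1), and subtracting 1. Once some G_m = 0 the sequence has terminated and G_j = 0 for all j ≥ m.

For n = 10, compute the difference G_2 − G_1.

10 —HB3→ 3^2 + 1 —bump→ 4^2 + 1 = 17 —(−1)→ 16
16 —HB4→ 4^2 —bump→ 5^2 = 25 —(−1)→ 24

8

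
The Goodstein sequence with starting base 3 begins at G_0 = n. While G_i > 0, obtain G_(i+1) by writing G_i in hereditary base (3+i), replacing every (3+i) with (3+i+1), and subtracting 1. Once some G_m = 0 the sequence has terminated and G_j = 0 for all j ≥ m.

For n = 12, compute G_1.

19

G_0 = 12. HB_3(12) = 3^2 + 3. Bump = 20. G_1 = 19.
G_1 = 19. HB_4(19) = 4^2 + 3. Bump = 28. G_2 = 27.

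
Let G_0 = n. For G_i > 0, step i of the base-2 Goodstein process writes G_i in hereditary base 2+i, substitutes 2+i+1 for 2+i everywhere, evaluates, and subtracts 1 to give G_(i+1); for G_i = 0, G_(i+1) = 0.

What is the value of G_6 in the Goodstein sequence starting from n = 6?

G_0=6  [base 2] 2^2 + 2  →[2↦3]→  3^3 + 3 = 30  −1 ⇒ G_1=29
G_1=29  [base 3] 3^3 + 2  →[3↦4]→  4^4 + 2 = 258  −1 ⇒ G_2=257
G_2=257  [base 4] 4^4 + 1  →[4↦5]→  5^5 + 1 = 3126  −1 ⇒ G_3=3125
G_3=3125  [base 5] 5^5  →[5↦6]→  6^6 = 46656  −1 ⇒ G_4=46655
G_4=46655  [base 6] 5·6^5 + 5·6^4 + 5·6^3 + 5·6^2 + 5·6 + 5  →[6↦7]→  5·7^5 + 5·7^4 + 5·7^3 + 5·7^2 + 5·7 + 5 = 98040  −1 ⇒ G_5=98039
G_5=98039  [base 7] 5·7^5 + 5·7^4 + 5·7^3 + 5·7^2 + 5·7 + 4  →[7↦8]→  5·8^5 + 5·8^4 + 5·8^3 + 5·8^2 + 5·8 + 4 = 187244  −1 ⇒ G_6=187243
G_6=187243  [base 8] 5·8^5 + 5·8^4 + 5·8^3 + 5·8^2 + 5·8 + 3  →[8↦9]→  5·9^5 + 5·9^4 + 5·9^3 + 5·9^2 + 5·9 + 3 = 332148  −1 ⇒ G_7=332147

187243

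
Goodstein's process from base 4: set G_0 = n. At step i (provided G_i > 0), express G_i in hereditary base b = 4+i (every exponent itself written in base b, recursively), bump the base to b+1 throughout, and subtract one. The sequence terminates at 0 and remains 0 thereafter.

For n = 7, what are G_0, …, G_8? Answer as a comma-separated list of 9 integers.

G_0=7  [base 4] 4 + 3  →[4↦5]→  5 + 3 = 8  −1 ⇒ G_1=7
G_1=7  [base 5] 5 + 2  →[5↦6]→  6 + 2 = 8  −1 ⇒ G_2=7
G_2=7  [base 6] 6 + 1  →[6↦7]→  7 + 1 = 8  −1 ⇒ G_3=7
G_3=7  [base 7] 7  →[7↦8]→  8 = 8  −1 ⇒ G_4=7
G_4=7  [base 8] 7  →[8↦9]→  7 = 7  −1 ⇒ G_5=6
G_5=6  [base 9] 6  →[9↦10]→  6 = 6  −1 ⇒ G_6=5
G_6=5  [base 10] 5  →[10↦11]→  5 = 5  −1 ⇒ G_7=4
G_7=4  [base 11] 4  →[11↦12]→  4 = 4  −1 ⇒ G_8=3

7, 7, 7, 7, 7, 6, 5, 4, 3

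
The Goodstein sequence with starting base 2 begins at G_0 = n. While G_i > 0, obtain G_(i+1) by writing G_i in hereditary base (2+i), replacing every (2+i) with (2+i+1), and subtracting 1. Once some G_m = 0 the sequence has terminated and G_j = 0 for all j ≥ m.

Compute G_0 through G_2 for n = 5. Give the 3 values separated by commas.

[0] 5 ≡ 2^2 + 1 (base 2). Lift 3: 28. −1: 27.
[1] 27 ≡ 3^3 (base 3). Lift 4: 256. −1: 255.

5, 27, 255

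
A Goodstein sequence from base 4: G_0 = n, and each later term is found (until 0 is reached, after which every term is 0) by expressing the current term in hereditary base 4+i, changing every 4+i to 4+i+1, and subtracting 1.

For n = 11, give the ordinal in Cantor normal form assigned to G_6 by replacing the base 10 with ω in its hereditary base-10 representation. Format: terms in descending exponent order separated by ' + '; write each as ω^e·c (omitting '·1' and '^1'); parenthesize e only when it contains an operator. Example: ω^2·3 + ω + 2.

ω + 5

11 —HB4→ 2·4 + 3 —bump→ 2·5 + 3 = 13 —(−1)→ 12
12 —HB5→ 2·5 + 2 —bump→ 2·6 + 2 = 14 —(−1)→ 13
13 —HB6→ 2·6 + 1 —bump→ 2·7 + 1 = 15 —(−1)→ 14
14 —HB7→ 2·7 —bump→ 2·8 = 16 —(−1)→ 15
15 —HB8→ 8 + 7 —bump→ 9 + 7 = 16 —(−1)→ 15
15 —HB9→ 9 + 6 —bump→ 10 + 6 = 16 —(−1)→ 15
15 —HB10→ 10 + 5 —bump→ 11 + 5 = 16 —(−1)→ 15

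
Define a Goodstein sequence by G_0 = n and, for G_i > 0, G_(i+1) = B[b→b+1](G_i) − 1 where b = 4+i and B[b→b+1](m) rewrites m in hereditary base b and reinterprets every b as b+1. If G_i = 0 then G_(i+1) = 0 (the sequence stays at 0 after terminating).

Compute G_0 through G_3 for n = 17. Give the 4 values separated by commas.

17, 25, 35, 39

base 4: 17 = 4^2 + 1; at 5: 5^2 + 1 = 26; next = 25
base 5: 25 = 5^2; at 6: 6^2 = 36; next = 35
base 6: 35 = 5·6 + 5; at 7: 5·7 + 5 = 40; next = 39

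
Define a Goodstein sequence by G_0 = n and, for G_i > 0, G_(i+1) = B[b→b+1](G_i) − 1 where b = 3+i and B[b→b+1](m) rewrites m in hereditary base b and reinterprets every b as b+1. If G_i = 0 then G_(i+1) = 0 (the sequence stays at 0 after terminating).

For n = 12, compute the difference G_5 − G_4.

14

G_0=12  [base 3] 3^2 + 3  →[3↦4]→  4^2 + 4 = 20  −1 ⇒ G_1=19
G_1=19  [base 4] 4^2 + 3  →[4↦5]→  5^2 + 3 = 28  −1 ⇒ G_2=27
G_2=27  [base 5] 5^2 + 2  →[5↦6]→  6^2 + 2 = 38  −1 ⇒ G_3=37
G_3=37  [base 6] 6^2 + 1  →[6↦7]→  7^2 + 1 = 50  −1 ⇒ G_4=49
G_4=49  [base 7] 7^2  →[7↦8]→  8^2 = 64  −1 ⇒ G_5=63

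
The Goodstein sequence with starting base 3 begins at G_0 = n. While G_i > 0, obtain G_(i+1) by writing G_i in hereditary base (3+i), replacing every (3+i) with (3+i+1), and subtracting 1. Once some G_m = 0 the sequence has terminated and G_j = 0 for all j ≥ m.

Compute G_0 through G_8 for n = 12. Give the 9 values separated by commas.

step 0: 12 = 3^2 + 3; sub 4 for 3: 4^2 + 4; = 20; G_1 = 20−1 = 19
step 1: 19 = 4^2 + 3; sub 5 for 4: 5^2 + 3; = 28; G_2 = 28−1 = 27
step 2: 27 = 5^2 + 2; sub 6 for 5: 6^2 + 2; = 38; G_3 = 38−1 = 37
step 3: 37 = 6^2 + 1; sub 7 for 6: 7^2 + 1; = 50; G_4 = 50−1 = 49
step 4: 49 = 7^2; sub 8 for 7: 8^2; = 64; G_5 = 64−1 = 63
step 5: 63 = 7·8 + 7; sub 9 for 8: 7·9 + 7; = 70; G_6 = 70−1 = 69
step 6: 69 = 7·9 + 6; sub 10 for 9: 7·10 + 6; = 76; G_7 = 76−1 = 75
step 7: 75 = 7·10 + 5; sub 11 for 10: 7·11 + 5; = 82; G_8 = 82−1 = 81

12, 19, 27, 37, 49, 63, 69, 75, 81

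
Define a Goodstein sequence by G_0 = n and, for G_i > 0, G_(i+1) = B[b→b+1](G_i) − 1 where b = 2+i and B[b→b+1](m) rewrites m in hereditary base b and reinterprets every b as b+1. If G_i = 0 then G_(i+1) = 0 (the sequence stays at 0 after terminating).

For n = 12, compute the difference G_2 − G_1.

(0) 12|_2 = 2^(2 + 1) + 2^2 ↦ 3^(3 + 1) + 3^3|_3 = 108 ⇒ 107
(1) 107|_3 = 3^(3 + 1) + 2·3^2 + 2·3 + 2 ↦ 4^(4 + 1) + 2·4^2 + 2·4 + 2|_4 = 1066 ⇒ 1065

958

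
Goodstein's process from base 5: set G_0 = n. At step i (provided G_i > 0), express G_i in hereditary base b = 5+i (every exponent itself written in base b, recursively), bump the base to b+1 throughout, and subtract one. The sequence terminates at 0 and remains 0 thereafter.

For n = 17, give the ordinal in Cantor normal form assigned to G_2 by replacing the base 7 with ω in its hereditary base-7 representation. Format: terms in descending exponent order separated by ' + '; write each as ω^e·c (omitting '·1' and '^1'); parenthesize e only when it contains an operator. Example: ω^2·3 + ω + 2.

G_0=17  [base 5] 3·5 + 2  →[5↦6]→  3·6 + 2 = 20  −1 ⇒ G_1=19
G_1=19  [base 6] 3·6 + 1  →[6↦7]→  3·7 + 1 = 22  −1 ⇒ G_2=21
G_2=21  [base 7] 3·7  →[7↦8]→  3·8 = 24  −1 ⇒ G_3=23

ω·3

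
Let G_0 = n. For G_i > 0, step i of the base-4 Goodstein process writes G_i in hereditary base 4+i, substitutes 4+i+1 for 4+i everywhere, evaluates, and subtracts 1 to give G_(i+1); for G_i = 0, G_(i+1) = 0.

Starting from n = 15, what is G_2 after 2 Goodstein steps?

19

base 4: 15 = 3·4 + 3; at 5: 3·5 + 3 = 18; next = 17
base 5: 17 = 3·5 + 2; at 6: 3·6 + 2 = 20; next = 19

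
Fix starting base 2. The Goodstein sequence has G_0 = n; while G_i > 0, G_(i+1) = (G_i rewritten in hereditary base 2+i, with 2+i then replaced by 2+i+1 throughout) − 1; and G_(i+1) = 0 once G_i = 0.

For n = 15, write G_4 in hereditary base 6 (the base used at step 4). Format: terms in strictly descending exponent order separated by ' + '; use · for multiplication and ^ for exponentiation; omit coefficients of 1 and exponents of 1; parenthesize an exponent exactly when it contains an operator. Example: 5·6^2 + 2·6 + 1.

i=0: 15 = 2^(2 + 1) + 2^2 + 2 + 1 (b=2); 2→3: 3^(3 + 1) + 3^3 + 3 + 1 = 112; 112−1 = 111
i=1: 111 = 3^(3 + 1) + 3^3 + 3 (b=3); 3→4: 4^(4 + 1) + 4^4 + 4 = 1284; 1284−1 = 1283
i=2: 1283 = 4^(4 + 1) + 4^4 + 3 (b=4); 4→5: 5^(5 + 1) + 5^5 + 3 = 18753; 18753−1 = 18752
i=3: 18752 = 5^(5 + 1) + 5^5 + 2 (b=5); 5→6: 6^(6 + 1) + 6^6 + 2 = 326594; 326594−1 = 326593

6^(6 + 1) + 6^6 + 1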